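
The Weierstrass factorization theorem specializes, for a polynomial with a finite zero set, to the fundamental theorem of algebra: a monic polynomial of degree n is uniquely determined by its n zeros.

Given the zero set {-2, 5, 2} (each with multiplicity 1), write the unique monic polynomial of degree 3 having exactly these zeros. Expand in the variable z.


The polynomial is p(z) = ∏_{α ∈ S} (z − α), where S = {-2, 5, 2}.
Expanding the product yields: p(z) = z^3 -5·z^2 -4·z + 20.
The resulting polynomial has degree 3 and real coefficients as required.

p(z) = z^3 -5·z^2 -4·z + 20.


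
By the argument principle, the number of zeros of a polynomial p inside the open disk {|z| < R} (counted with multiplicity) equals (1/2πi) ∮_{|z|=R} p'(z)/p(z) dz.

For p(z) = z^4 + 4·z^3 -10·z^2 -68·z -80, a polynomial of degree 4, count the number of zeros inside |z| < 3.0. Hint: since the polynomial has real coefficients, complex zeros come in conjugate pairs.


The zeros of p are: 4, -2, (-3 + 1i), (-3 - 1i).
Their magnitudes are: 4, 2, 3.162, 3.162.
Zeros with |z| < R = 3.0: -2.
Count = 1.
By the argument principle, (1/2πi) ∮_{|z|=R} p'(z)/p(z) dz equals exactly this count.

Number of zeros inside |z| < 3.0: 1.


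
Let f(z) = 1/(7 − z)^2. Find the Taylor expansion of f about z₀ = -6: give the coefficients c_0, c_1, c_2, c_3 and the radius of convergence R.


Let w = z − z₀, so z = z₀ + w.
Then 7 − z = 7 − (z₀ + w) = (7 − z₀) − w = 13 − w.
f(z) = 1/(13 − w)^2 = (1/(13)^2) · (1 − w/(13))^{−2}.
By the binomial series (1−u)^{−2} = Σ_{n≥0} C(n+1, 1) u^n for |u|<1, with u = w/(13):
  c_n = C(n+1, 1) / (13)^(n+2).
  c_0 = 1/(13)^2 = 1/169.
  c_1 = 2/(13)^3 = 2/2197.
  c_2 = 3/(13)^4 = 3/28561.
  c_3 = 4/(13)^5 = 4/371293.
The series is valid for |w/d| < 1, i.e. |z − z₀| < |d|.
Radius of convergence: R = |7 − z₀| = |13| = 13 (distance from z₀ to the singularity z = 7).

c_0 = 1/169, c_1 = 2/2197, c_2 = 3/28561, c_3 = 4/371293; R = 13.


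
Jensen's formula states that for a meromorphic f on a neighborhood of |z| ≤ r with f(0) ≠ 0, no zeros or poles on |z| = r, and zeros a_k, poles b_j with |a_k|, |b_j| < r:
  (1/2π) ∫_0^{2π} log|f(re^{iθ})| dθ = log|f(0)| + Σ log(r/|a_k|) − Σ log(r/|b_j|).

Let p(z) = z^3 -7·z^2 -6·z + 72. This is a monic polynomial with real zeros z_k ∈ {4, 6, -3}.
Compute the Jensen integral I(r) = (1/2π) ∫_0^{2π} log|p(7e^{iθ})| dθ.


Zeros: -3, 4, 6; r = 7.
Inside |z| < r: -3, 4, 6. Outside (|z| ≥ r): ∅.
p(0) = 72, so log|p(0)| = log(72) = 4.2767.
Apply Jensen: I(r) = log|p(0)| + Σ_k log(r/|z_k|), summed over zeros inside |z| < r.
  log(r/|z_k|) for z_k = 4: log(7/4) = 0.5596
  log(r/|z_k|) for z_k = 6: log(7/6) = 0.1542
  log(r/|z_k|) for z_k = -3: log(7/3) = 0.8473
Sum over inside zeros: 1.5611.
I(r) = log|p(0)| + (inside sum) = 4.2767 + 1.5611 = 5.8377.
Closed form (all zeros inside, monic): I(r) = n·log(r) = 3·log(7) = 5.8377. ✓

I(r) ≈ 5.8377.


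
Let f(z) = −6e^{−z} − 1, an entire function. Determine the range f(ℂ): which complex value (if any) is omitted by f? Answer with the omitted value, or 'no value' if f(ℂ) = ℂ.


Little Picard bounds the complement of f(ℂ) to at most one point.
e^{−z} is never zero on ℂ, so -6·e^{−z} takes every value in ℂ ∖ {0}. Adding -1 shifts the range to ℂ ∖ {-1}. Thus f omits exactly the value -1.

Omitted value: -1.


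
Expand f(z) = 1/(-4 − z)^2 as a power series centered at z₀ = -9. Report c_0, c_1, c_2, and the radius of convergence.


Let w = z − z₀, so z = z₀ + w.
Then -4 − z = -4 − (z₀ + w) = (-4 − z₀) − w = 5 − w.
f(z) = 1/(5 − w)^2 = (1/(5)^2) · (1 − w/(5))^{−2}.
By the binomial series (1−u)^{−2} = Σ_{n≥0} C(n+1, 1) u^n for |u|<1, with u = w/(5):
  c_n = C(n+1, 1) / (5)^(n+2).
  c_0 = 1/(5)^2 = 1/25.
  c_1 = 2/(5)^3 = 2/125.
  c_2 = 3/(5)^4 = 3/625.
The series is valid for |w/d| < 1, i.e. |z − z₀| < |d|.
Radius of convergence: R = |-4 − z₀| = |5| = 5 (distance from z₀ to the singularity z = -4).

c_0 = 1/25, c_1 = 2/125, c_2 = 3/625; R = 5.


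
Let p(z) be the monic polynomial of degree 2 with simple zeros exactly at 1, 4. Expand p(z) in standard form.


The polynomial is p(z) = ∏_{α ∈ S} (z − α), where S = {1, 4}.
Expanding the product yields: p(z) = z^2 -5·z + 4.
The resulting polynomial has degree 2 and real coefficients as required.

p(z) = z^2 -5·z + 4.


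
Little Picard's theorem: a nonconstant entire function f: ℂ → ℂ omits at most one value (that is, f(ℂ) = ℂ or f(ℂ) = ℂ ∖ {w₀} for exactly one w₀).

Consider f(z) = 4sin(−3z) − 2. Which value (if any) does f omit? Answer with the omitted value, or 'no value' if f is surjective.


Little Picard bounds the complement of f(ℂ) to at most one point.
sin is entire and surjective onto ℂ: for every w ∈ ℂ, sin(ζ) = w has a solution ζ ∈ ℂ (e.g., via the complex inverse arcsin). With ζ = −3z this gives z = ζ/(-3). Then 4·sin(−3z) takes every value in 4·ℂ = ℂ, and adding -2 is a bijection of ℂ. So f is surjective and omits no value. (Note: only on the real line is sin bounded by [−1, 1].)

Omitted value: no value.


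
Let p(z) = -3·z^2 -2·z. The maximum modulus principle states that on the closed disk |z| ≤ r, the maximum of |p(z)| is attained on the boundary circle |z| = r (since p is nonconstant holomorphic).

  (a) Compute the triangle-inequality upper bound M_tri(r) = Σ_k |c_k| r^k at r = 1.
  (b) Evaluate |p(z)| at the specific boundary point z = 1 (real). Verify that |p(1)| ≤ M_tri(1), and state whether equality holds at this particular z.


Coefficients: c_0 = 0, c_1 = -2, c_2 = -3. Radius r = 1.
Part (a). Triangle bound: M_tri(r) = Σ_k |c_k| r^k
  = |0|·1^0 + |-2|·1^1 + |-3|·1^2
  = 0 + 2 + 3 = 5.
This bounds M(r) := max_{|z|=r} |p(z)| from above; equality holds iff all terms c_k z^k can be made to align in phase at a single z on |z|=r.
Part (b). At z = 1 (real, on the circle |z| = r):
  p(1) = (0)·1^0 + (-2)·1^1 + (-3)·1^2 = -5.
  |p(1)| = 5.
Since all nonzero coefficients share the same sign, |p(1)| = 5 = M_tri(1); the triangle bound is attained at z = 1, so in fact M(r) = 5.

M_tri(1) = 5; |p(1)| = 5; equality at z=1: yes.


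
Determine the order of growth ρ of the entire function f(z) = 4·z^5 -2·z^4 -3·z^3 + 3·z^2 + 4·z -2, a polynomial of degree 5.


|f(z)| ≤ Σ|c_k|·r^k = O(r^5) as r → ∞. Polynomial growth is O(e^{r^ε}) for every ε > 0 (since r^5/e^{r^ε} → 0), so ρ ≤ ε for all ε > 0, i.e. ρ = 0. Every nonconstant polynomial has order 0.
Therefore ρ = 0.

Order ρ = 0.


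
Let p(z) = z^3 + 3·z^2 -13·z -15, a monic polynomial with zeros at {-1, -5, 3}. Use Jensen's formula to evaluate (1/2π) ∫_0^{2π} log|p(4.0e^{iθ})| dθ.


Zeros: -5, -1, 3; r = 4.0.
Inside |z| < r: -1, 3. Outside (|z| ≥ r): -5.
p(0) = -15, so log|p(0)| = log(15) = 2.7081.
Apply Jensen: I(r) = log|p(0)| + Σ_k log(r/|z_k|), summed over zeros inside |z| < r.
  log(r/|z_k|) for z_k = -1: log(4.0/1) = 1.3863
  log(r/|z_k|) for z_k = 3: log(4.0/3) = 0.2877
  Outside zeros (-5) contribute nothing to the Jensen sum.
Sum over inside zeros: 1.6740.
I(r) = log|p(0)| + (inside sum) = 2.7081 + 1.6740 = 4.3820.
Note: since some zeros are outside |z| ≤ r, the simplified n·log(r) form does NOT apply — only the inside zeros contribute.

I(r) ≈ 4.3820.


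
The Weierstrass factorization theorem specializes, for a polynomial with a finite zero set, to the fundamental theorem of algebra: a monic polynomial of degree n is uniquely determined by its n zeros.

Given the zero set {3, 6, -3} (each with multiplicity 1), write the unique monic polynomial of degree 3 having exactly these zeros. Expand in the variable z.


The polynomial is p(z) = ∏_{α ∈ S} (z − α), where S = {3, 6, -3}.
Expanding the product yields: p(z) = z^3 -6·z^2 -9·z + 54.
The resulting polynomial has degree 3 and real coefficients as required.

p(z) = z^3 -6·z^2 -9·z + 54.


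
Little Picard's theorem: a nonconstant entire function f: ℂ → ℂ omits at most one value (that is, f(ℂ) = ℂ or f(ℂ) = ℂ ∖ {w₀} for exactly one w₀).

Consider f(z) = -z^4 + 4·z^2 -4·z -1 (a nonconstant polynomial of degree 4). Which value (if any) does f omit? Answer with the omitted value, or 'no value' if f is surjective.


Little Picard bounds the complement of f(ℂ) to at most one point.
For every w ∈ ℂ, the equation p(z) − w = 0 is a nonconstant polynomial in z and hence has at least one root by the fundamental theorem of algebra. So p is surjective onto ℂ, omitting no value.

Omitted value: no value.


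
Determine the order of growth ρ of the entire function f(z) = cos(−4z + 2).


cos(w) is a linear combination of e^{iw} and e^{−iw} (or e^w, e^{−w} in the hyperbolic case), so |cos(w)| ≤ e^{|w|}. With w = −4z + 2, |w| ≤ 4|z| + 2 = 4r + 2 on |z| = r, giving M(r) ≤ e^{4r + 2}, so ρ ≤ 1. On a suitable ray (z = it for sin/cos; z = t for sinh/cosh, t real → ∞), |cos(−4z + 2)| grows like e^{4|t|}/2, so ρ ≥ 1. Hence ρ = 1.
Therefore ρ = 1.

Order ρ = 1.


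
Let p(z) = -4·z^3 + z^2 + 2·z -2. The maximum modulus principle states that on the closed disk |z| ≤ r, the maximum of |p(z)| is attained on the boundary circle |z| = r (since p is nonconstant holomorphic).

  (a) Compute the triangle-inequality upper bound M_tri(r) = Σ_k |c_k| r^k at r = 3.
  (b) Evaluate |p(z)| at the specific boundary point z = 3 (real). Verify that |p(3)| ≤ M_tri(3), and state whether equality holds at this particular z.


Coefficients: c_0 = -2, c_1 = 2, c_2 = 1, c_3 = -4. Radius r = 3.
Part (a). Triangle bound: M_tri(r) = Σ_k |c_k| r^k
  = |-2|·3^0 + |2|·3^1 + |1|·3^2 + |-4|·3^3
  = 2 + 6 + 9 + 108 = 125.
This bounds M(r) := max_{|z|=r} |p(z)| from above; equality holds iff all terms c_k z^k can be made to align in phase at a single z on |z|=r.
Part (b). At z = 3 (real, on the circle |z| = r):
  p(3) = (-2)·3^0 + (2)·3^1 + (1)·3^2 + (-4)·3^3 = -95.
  |p(3)| = 95.
Check: |p(3)| = 95 ≤ 125 = M_tri(3). ✓ Equality does not hold at z = 3 (the coefficients have mixed signs, so the terms do not all align in phase there).

M_tri(3) = 125; |p(3)| = 95; equality at z=3: no.


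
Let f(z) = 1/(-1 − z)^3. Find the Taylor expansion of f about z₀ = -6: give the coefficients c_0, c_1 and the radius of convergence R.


Let w = z − z₀, so z = z₀ + w.
Then -1 − z = -1 − (z₀ + w) = (-1 − z₀) − w = 5 − w.
f(z) = 1/(5 − w)^3 = (1/(5)^3) · (1 − w/(5))^{−3}.
By the binomial series (1−u)^{−3} = Σ_{n≥0} C(n+2, 2) u^n for |u|<1, with u = w/(5):
  c_n = C(n+2, 2) / (5)^(n+3).
  c_0 = 1/(5)^3 = 1/125.
  c_1 = 3/(5)^4 = 3/625.
The series is valid for |w/d| < 1, i.e. |z − z₀| < |d|.
Radius of convergence: R = |-1 − z₀| = |5| = 5 (distance from z₀ to the singularity z = -1).

c_0 = 1/125, c_1 = 3/625; R = 5.


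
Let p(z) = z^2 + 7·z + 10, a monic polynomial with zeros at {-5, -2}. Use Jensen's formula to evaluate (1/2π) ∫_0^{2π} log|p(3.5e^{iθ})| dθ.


Zeros: -5, -2; r = 3.5.
Inside |z| < r: -2. Outside (|z| ≥ r): -5.
p(0) = 10, so log|p(0)| = log(10) = 2.3026.
Apply Jensen: I(r) = log|p(0)| + Σ_k log(r/|z_k|), summed over zeros inside |z| < r.
  log(r/|z_k|) for z_k = -2: log(3.5/2) = 0.5596
  Outside zeros (-5) contribute nothing to the Jensen sum.
Sum over inside zeros: 0.5596.
I(r) = log|p(0)| + (inside sum) = 2.3026 + 0.5596 = 2.8622.
Note: since some zeros are outside |z| ≤ r, the simplified n·log(r) form does NOT apply — only the inside zeros contribute.

I(r) ≈ 2.8622.


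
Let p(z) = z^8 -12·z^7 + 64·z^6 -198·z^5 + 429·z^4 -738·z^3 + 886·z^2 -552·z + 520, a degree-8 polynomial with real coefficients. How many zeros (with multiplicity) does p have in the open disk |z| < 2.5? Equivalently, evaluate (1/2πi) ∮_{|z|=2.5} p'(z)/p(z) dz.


The zeros of p are: (3 + 2i), (3 - 2i), (3 + 1i), (3 - 1i), (0 + 2i), (0 - 2i), (0 + 1i), (0 - 1i).
Their magnitudes are: 3.606, 3.606, 3.162, 3.162, 2, 2, 1, 1.
Zeros with |z| < R = 2.5: (0 + 2i), (0 - 2i), (0 + 1i), (0 - 1i).
Count = 4.
By the argument principle, (1/2πi) ∮_{|z|=R} p'(z)/p(z) dz equals exactly this count.

Number of zeros inside |z| < 2.5: 4.


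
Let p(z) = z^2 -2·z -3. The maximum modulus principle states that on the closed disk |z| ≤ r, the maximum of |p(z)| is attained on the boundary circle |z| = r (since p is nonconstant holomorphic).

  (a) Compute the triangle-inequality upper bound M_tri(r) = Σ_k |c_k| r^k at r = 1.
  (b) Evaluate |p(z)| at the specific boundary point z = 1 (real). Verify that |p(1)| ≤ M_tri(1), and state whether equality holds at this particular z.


Coefficients: c_0 = -3, c_1 = -2, c_2 = 1. Radius r = 1.
Part (a). Triangle bound: M_tri(r) = Σ_k |c_k| r^k
  = |-3|·1^0 + |-2|·1^1 + |1|·1^2
  = 3 + 2 + 1 = 6.
This bounds M(r) := max_{|z|=r} |p(z)| from above; equality holds iff all terms c_k z^k can be made to align in phase at a single z on |z|=r.
Part (b). At z = 1 (real, on the circle |z| = r):
  p(1) = (-3)·1^0 + (-2)·1^1 + (1)·1^2 = -4.
  |p(1)| = 4.
Check: |p(1)| = 4 ≤ 6 = M_tri(1). ✓ Equality does not hold at z = 1 (the coefficients have mixed signs, so the terms do not all align in phase there).

M_tri(1) = 6; |p(1)| = 4; equality at z=1: no.


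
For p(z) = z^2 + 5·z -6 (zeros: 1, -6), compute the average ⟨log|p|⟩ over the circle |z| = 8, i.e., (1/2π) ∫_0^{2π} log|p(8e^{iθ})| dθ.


Zeros: -6, 1; r = 8.
Inside |z| < r: -6, 1. Outside (|z| ≥ r): ∅.
p(0) = -6, so log|p(0)| = log(6) = 1.7918.
Apply Jensen: I(r) = log|p(0)| + Σ_k log(r/|z_k|), summed over zeros inside |z| < r.
  log(r/|z_k|) for z_k = 1: log(8/1) = 2.0794
  log(r/|z_k|) for z_k = -6: log(8/6) = 0.2877
Sum over inside zeros: 2.3671.
I(r) = log|p(0)| + (inside sum) = 1.7918 + 2.3671 = 4.1589.
Closed form (all zeros inside, monic): I(r) = n·log(r) = 2·log(8) = 4.1589. ✓

I(r) ≈ 4.1589.


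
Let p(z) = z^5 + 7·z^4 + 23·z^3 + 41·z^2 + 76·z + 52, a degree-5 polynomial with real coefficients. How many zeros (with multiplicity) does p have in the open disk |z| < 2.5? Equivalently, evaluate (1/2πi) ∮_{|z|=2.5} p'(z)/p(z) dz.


The zeros of p are: (-3 + 2i), (-3 - 2i), (0 + 2i), (0 - 2i), -1.
Their magnitudes are: 3.606, 3.606, 2, 2, 1.
Zeros with |z| < R = 2.5: (0 + 2i), (0 - 2i), -1.
Count = 3.
By the argument principle, (1/2πi) ∮_{|z|=R} p'(z)/p(z) dz equals exactly this count.

Number of zeros inside |z| < 2.5: 3.


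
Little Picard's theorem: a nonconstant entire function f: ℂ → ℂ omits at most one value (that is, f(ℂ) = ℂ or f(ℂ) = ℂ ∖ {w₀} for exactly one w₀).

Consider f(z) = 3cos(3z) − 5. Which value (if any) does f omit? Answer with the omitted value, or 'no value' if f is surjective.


Little Picard bounds the complement of f(ℂ) to at most one point.
cos is entire and surjective onto ℂ: for every w ∈ ℂ, cos(ζ) = w has a solution ζ ∈ ℂ (e.g., via the complex inverse arccos). With ζ = 3z this gives z = ζ/(3). Then 3·cos(3z) takes every value in 3·ℂ = ℂ, and adding -5 is a bijection of ℂ. So f is surjective and omits no value. (Note: only on the real line is cos bounded by [−1, 1].)

Omitted value: no value.


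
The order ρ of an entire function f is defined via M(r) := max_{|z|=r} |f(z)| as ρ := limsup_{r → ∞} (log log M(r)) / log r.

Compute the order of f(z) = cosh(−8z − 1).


cosh(w) is a linear combination of e^{iw} and e^{−iw} (or e^w, e^{−w} in the hyperbolic case), so |cosh(w)| ≤ e^{|w|}. With w = −8z − 1, |w| ≤ 8|z| + 1 = 8r + 1 on |z| = r, giving M(r) ≤ e^{8r + 1}, so ρ ≤ 1. On a suitable ray (z = it for sin/cos; z = t for sinh/cosh, t real → ∞), |cosh(−8z − 1)| grows like e^{8|t|}/2, so ρ ≥ 1. Hence ρ = 1.
Therefore ρ = 1.

Order ρ = 1.


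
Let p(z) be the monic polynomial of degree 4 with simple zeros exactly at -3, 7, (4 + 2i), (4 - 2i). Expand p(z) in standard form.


The polynomial is p(z) = ∏_{α ∈ S} (z − α), where S = {-3, 7, (4 + 2i), (4 - 2i)}.
Expanding the product yields: p(z) = z^4 -12·z^3 + 31·z^2 + 88·z -420.
Note conjugate pairs combine to real quadratics: (z − (4+2i))(z − (4−2i)) = z² − 8z + 20.
The resulting polynomial has degree 4 and real coefficients as required.

p(z) = z^4 -12·z^3 + 31·z^2 + 88·z -420.


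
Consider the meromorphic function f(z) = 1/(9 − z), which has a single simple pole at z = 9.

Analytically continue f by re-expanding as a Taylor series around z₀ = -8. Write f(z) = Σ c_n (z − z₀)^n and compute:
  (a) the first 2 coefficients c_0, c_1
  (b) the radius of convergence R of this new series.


Let w = z − z₀, so z = z₀ + w.
Then 9 − z = 9 − (z₀ + w) = (9 − z₀) − w = 17 − w.
f(z) = 1/(17 − w) = (1/(17)) · 1/(1 − w/(17)) = Σ_{n≥0} w^n / (17)^(n+1).
So c_n = 1/(17)^(n+1):
  c_0 = 1/(17)^1 = 1/17.
  c_1 = 1/(17)^2 = 1/289.
The series is valid for |w/d| < 1, i.e. |z − z₀| < |d|.
Radius of convergence: R = |9 − z₀| = |17| = 17 (distance from z₀ to the singularity z = 9).

c_0 = 1/17, c_1 = 1/289; R = 17.


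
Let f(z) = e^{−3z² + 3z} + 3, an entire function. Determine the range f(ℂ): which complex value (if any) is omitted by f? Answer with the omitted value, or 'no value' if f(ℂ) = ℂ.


Little Picard bounds the complement of f(ℂ) to at most one point.
The exponent g(z) = −3z² + 3z is a nonconstant polynomial, hence surjective onto ℂ. So e^{g(z)} takes every value in {e^w : w ∈ ℂ} = ℂ ∖ {0}. Adding 3 shifts the range to ℂ ∖ {3}. f omits exactly 3.

Omitted value: 3.


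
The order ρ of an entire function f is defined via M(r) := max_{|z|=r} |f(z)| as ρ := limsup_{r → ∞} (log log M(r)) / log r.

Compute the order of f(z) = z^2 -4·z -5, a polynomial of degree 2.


|f(z)| ≤ Σ|c_k|·r^k = O(r^2) as r → ∞. Polynomial growth is O(e^{r^ε}) for every ε > 0 (since r^2/e^{r^ε} → 0), so ρ ≤ ε for all ε > 0, i.e. ρ = 0. Every nonconstant polynomial has order 0.
Therefore ρ = 0.

Order ρ = 0.


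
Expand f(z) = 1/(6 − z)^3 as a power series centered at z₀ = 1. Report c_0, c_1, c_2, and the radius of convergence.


Let w = z − z₀, so z = z₀ + w.
Then 6 − z = 6 − (z₀ + w) = (6 − z₀) − w = 5 − w.
f(z) = 1/(5 − w)^3 = (1/(5)^3) · (1 − w/(5))^{−3}.
By the binomial series (1−u)^{−3} = Σ_{n≥0} C(n+2, 2) u^n for |u|<1, with u = w/(5):
  c_n = C(n+2, 2) / (5)^(n+3).
  c_0 = 1/(5)^3 = 1/125.
  c_1 = 3/(5)^4 = 3/625.
  c_2 = 6/(5)^5 = 6/3125.
The series is valid for |w/d| < 1, i.e. |z − z₀| < |d|.
Radius of convergence: R = |6 − z₀| = |5| = 5 (distance from z₀ to the singularity z = 6).

c_0 = 1/125, c_1 = 3/625, c_2 = 6/3125; R = 5.


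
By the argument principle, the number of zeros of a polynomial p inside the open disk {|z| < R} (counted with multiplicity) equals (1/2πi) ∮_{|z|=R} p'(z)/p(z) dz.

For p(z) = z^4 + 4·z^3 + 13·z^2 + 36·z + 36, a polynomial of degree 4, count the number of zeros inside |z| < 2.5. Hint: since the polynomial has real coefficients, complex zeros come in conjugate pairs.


The zeros of p are: -2, (0 + 3i), (0 - 3i), -2.
Their magnitudes are: 2, 3, 3, 2.
Zeros with |z| < R = 2.5: -2, -2.
Count = 2.
By the argument principle, (1/2πi) ∮_{|z|=R} p'(z)/p(z) dz equals exactly this count.

Number of zeros inside |z| < 2.5: 2.


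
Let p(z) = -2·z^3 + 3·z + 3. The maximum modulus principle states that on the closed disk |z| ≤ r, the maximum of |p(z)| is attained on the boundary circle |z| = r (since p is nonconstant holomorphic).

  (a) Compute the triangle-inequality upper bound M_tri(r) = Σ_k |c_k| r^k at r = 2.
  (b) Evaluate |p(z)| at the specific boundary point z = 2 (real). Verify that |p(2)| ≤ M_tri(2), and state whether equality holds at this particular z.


Coefficients: c_0 = 3, c_1 = 3, c_2 = 0, c_3 = -2. Radius r = 2.
Part (a). Triangle bound: M_tri(r) = Σ_k |c_k| r^k
  = |3|·2^0 + |3|·2^1 + |0|·2^2 + |-2|·2^3
  = 3 + 6 + 0 + 16 = 25.
This bounds M(r) := max_{|z|=r} |p(z)| from above; equality holds iff all terms c_k z^k can be made to align in phase at a single z on |z|=r.
Part (b). At z = 2 (real, on the circle |z| = r):
  p(2) = (3)·2^0 + (3)·2^1 + (0)·2^2 + (-2)·2^3 = -7.
  |p(2)| = 7.
Check: |p(2)| = 7 ≤ 25 = M_tri(2). ✓ Equality does not hold at z = 2 (the coefficients have mixed signs, so the terms do not all align in phase there).

M_tri(2) = 25; |p(2)| = 7; equality at z=2: no.


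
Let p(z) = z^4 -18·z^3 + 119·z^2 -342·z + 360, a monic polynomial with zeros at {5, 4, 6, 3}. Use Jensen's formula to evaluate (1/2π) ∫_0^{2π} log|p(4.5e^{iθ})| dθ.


Zeros: 3, 4, 5, 6; r = 4.5.
Inside |z| < r: 3, 4. Outside (|z| ≥ r): 5, 6.
p(0) = 360, so log|p(0)| = log(360) = 5.8861.
Apply Jensen: I(r) = log|p(0)| + Σ_k log(r/|z_k|), summed over zeros inside |z| < r.
  log(r/|z_k|) for z_k = 4: log(4.5/4) = 0.1178
  log(r/|z_k|) for z_k = 3: log(4.5/3) = 0.4055
  Outside zeros (5, 6) contribute nothing to the Jensen sum.
Sum over inside zeros: 0.5232.
I(r) = log|p(0)| + (inside sum) = 5.8861 + 0.5232 = 6.4094.
Note: since some zeros are outside |z| ≤ r, the simplified n·log(r) form does NOT apply — only the inside zeros contribute.

I(r) ≈ 6.4094.


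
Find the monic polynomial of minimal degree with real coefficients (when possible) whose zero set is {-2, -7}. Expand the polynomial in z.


The polynomial is p(z) = ∏_{α ∈ S} (z − α), where S = {-2, -7}.
Expanding the product yields: p(z) = z^2 + 9·z + 14.
The resulting polynomial has degree 2 and real coefficients as required.

p(z) = z^2 + 9·z + 14.


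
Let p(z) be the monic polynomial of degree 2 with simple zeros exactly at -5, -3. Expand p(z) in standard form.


The polynomial is p(z) = ∏_{α ∈ S} (z − α), where S = {-5, -3}.
Expanding the product yields: p(z) = z^2 + 8·z + 15.
The resulting polynomial has degree 2 and real coefficients as required.

p(z) = z^2 + 8·z + 15.


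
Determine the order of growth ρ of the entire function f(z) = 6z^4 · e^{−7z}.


M(r) = max_{|z|=r} |6|·|z|^4·|e^{−7z}| = 6·r^4 · e^{7r^1} (the factors attain their maxima compatibly on |z|=r). Then log M(r) = log 6 + 4·log r + 7r^1, dominated by the last term, so log log M(r) ~ 1·log r. The polynomial factor 6z^4 contributes only a log r term and does not affect the order. ρ = 1.
Therefore ρ = 1.

Order ρ = 1.


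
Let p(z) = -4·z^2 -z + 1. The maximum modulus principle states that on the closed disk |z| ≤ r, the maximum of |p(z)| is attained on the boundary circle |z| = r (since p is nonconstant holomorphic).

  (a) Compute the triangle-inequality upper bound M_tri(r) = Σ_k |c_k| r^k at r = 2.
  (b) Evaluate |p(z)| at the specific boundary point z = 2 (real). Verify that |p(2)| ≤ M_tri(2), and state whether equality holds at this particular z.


Coefficients: c_0 = 1, c_1 = -1, c_2 = -4. Radius r = 2.
Part (a). Triangle bound: M_tri(r) = Σ_k |c_k| r^k
  = |1|·2^0 + |-1|·2^1 + |-4|·2^2
  = 1 + 2 + 16 = 19.
This bounds M(r) := max_{|z|=r} |p(z)| from above; equality holds iff all terms c_k z^k can be made to align in phase at a single z on |z|=r.
Part (b). At z = 2 (real, on the circle |z| = r):
  p(2) = (1)·2^0 + (-1)·2^1 + (-4)·2^2 = -17.
  |p(2)| = 17.
Check: |p(2)| = 17 ≤ 19 = M_tri(2). ✓ Equality does not hold at z = 2 (the coefficients have mixed signs, so the terms do not all align in phase there).

M_tri(2) = 19; |p(2)| = 17; equality at z=2: no.


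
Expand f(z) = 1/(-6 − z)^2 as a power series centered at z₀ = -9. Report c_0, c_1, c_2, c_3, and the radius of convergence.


Let w = z − z₀, so z = z₀ + w.
Then -6 − z = -6 − (z₀ + w) = (-6 − z₀) − w = 3 − w.
f(z) = 1/(3 − w)^2 = (1/(3)^2) · (1 − w/(3))^{−2}.
By the binomial series (1−u)^{−2} = Σ_{n≥0} C(n+1, 1) u^n for |u|<1, with u = w/(3):
  c_n = C(n+1, 1) / (3)^(n+2).
  c_0 = 1/(3)^2 = 1/9.
  c_1 = 2/(3)^3 = 2/27.
  c_2 = 3/(3)^4 = 1/27.
  c_3 = 4/(3)^5 = 4/243.
The series is valid for |w/d| < 1, i.e. |z − z₀| < |d|.
Radius of convergence: R = |-6 − z₀| = |3| = 3 (distance from z₀ to the singularity z = -6).

c_0 = 1/9, c_1 = 2/27, c_2 = 1/27, c_3 = 4/243; R = 3.


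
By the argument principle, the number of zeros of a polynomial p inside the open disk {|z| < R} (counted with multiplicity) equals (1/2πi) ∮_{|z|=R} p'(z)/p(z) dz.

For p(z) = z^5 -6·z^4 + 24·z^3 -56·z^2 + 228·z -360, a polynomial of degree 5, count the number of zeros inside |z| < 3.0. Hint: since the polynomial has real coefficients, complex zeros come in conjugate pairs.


The zeros of p are: 2, (3 + 3i), (3 - 3i), (-1 + 3i), (-1 - 3i).
Their magnitudes are: 2, 4.243, 4.243, 3.162, 3.162.
Zeros with |z| < R = 3.0: 2.
Count = 1.
By the argument principle, (1/2πi) ∮_{|z|=R} p'(z)/p(z) dz equals exactly this count.

Number of zeros inside |z| < 3.0: 1.


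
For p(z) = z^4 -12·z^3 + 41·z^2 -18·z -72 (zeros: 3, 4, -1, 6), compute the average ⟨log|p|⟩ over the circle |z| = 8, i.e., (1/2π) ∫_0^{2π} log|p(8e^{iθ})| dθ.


Zeros: -1, 3, 4, 6; r = 8.
Inside |z| < r: -1, 3, 4, 6. Outside (|z| ≥ r): ∅.
p(0) = -72, so log|p(0)| = log(72) = 4.2767.
Apply Jensen: I(r) = log|p(0)| + Σ_k log(r/|z_k|), summed over zeros inside |z| < r.
  log(r/|z_k|) for z_k = 3: log(8/3) = 0.9808
  log(r/|z_k|) for z_k = 4: log(8/4) = 0.6931
  log(r/|z_k|) for z_k = -1: log(8/1) = 2.0794
  log(r/|z_k|) for z_k = 6: log(8/6) = 0.2877
Sum over inside zeros: 4.0411.
I(r) = log|p(0)| + (inside sum) = 4.2767 + 4.0411 = 8.3178.
Closed form (all zeros inside, monic): I(r) = n·log(r) = 4·log(8) = 8.3178. ✓

I(r) ≈ 8.3178.


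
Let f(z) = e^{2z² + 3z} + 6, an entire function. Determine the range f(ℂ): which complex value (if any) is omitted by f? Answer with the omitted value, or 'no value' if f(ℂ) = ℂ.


Little Picard bounds the complement of f(ℂ) to at most one point.
The exponent g(z) = 2z² + 3z is a nonconstant polynomial, hence surjective onto ℂ. So e^{g(z)} takes every value in {e^w : w ∈ ℂ} = ℂ ∖ {0}. Adding 6 shifts the range to ℂ ∖ {6}. f omits exactly 6.

Omitted value: 6.


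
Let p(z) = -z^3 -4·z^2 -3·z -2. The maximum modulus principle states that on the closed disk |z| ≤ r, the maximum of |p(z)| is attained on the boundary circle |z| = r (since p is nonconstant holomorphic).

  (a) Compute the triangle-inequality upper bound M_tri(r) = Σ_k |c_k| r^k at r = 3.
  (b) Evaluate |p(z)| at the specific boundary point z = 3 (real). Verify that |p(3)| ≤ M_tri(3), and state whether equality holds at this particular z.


Coefficients: c_0 = -2, c_1 = -3, c_2 = -4, c_3 = -1. Radius r = 3.
Part (a). Triangle bound: M_tri(r) = Σ_k |c_k| r^k
  = |-2|·3^0 + |-3|·3^1 + |-4|·3^2 + |-1|·3^3
  = 2 + 9 + 36 + 27 = 74.
This bounds M(r) := max_{|z|=r} |p(z)| from above; equality holds iff all terms c_k z^k can be made to align in phase at a single z on |z|=r.
Part (b). At z = 3 (real, on the circle |z| = r):
  p(3) = (-2)·3^0 + (-3)·3^1 + (-4)·3^2 + (-1)·3^3 = -74.
  |p(3)| = 74.
Since all nonzero coefficients share the same sign, |p(3)| = 74 = M_tri(3); the triangle bound is attained at z = 3, so in fact M(r) = 74.

M_tri(3) = 74; |p(3)| = 74; equality at z=3: yes.


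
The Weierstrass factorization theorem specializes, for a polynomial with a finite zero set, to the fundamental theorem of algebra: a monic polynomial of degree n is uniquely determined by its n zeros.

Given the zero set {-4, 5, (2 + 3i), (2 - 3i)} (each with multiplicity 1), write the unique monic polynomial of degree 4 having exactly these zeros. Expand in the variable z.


The polynomial is p(z) = ∏_{α ∈ S} (z − α), where S = {-4, 5, (2 + 3i), (2 - 3i)}.
Expanding the product yields: p(z) = z^4 -5·z^3 -3·z^2 + 67·z -260.
Note conjugate pairs combine to real quadratics: (z − (2+3i))(z − (2−3i)) = z² − 4z + 13.
The resulting polynomial has degree 4 and real coefficients as required.

p(z) = z^4 -5·z^3 -3·z^2 + 67·z -260.


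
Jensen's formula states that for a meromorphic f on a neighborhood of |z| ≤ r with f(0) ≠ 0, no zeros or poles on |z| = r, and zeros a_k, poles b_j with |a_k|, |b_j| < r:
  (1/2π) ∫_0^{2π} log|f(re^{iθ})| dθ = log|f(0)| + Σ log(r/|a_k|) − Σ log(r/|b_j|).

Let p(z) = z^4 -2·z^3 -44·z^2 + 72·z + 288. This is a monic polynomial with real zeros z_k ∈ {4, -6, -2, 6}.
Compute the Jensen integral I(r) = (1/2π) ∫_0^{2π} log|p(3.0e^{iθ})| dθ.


Zeros: -6, -2, 4, 6; r = 3.0.
Inside |z| < r: -2. Outside (|z| ≥ r): -6, 4, 6.
p(0) = 288, so log|p(0)| = log(288) = 5.6630.
Apply Jensen: I(r) = log|p(0)| + Σ_k log(r/|z_k|), summed over zeros inside |z| < r.
  log(r/|z_k|) for z_k = -2: log(3.0/2) = 0.4055
  Outside zeros (-6, 4, 6) contribute nothing to the Jensen sum.
Sum over inside zeros: 0.4055.
I(r) = log|p(0)| + (inside sum) = 5.6630 + 0.4055 = 6.0684.
Note: since some zeros are outside |z| ≤ r, the simplified n·log(r) form does NOT apply — only the inside zeros contribute.

I(r) ≈ 6.0684.


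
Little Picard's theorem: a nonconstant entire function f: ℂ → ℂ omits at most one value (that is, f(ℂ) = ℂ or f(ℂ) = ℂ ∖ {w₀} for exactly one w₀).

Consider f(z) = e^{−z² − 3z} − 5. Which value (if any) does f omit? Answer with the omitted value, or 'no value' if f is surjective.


Little Picard bounds the complement of f(ℂ) to at most one point.
The exponent g(z) = −z² − 3z is a nonconstant polynomial, hence surjective onto ℂ. So e^{g(z)} takes every value in {e^w : w ∈ ℂ} = ℂ ∖ {0}. Adding -5 shifts the range to ℂ ∖ {-5}. f omits exactly -5.

Omitted value: -5.


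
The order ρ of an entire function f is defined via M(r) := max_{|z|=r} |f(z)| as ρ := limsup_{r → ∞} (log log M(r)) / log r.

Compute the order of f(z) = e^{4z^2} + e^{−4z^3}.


Each summand is entire of order 2 and 3 respectively (as in the single-exponential case). The order of a sum is at most the max of the orders, so ρ ≤ 3. For the lower bound: on |z|=r choose arg z so that -4z^3 is real positive; then |e^{-4z^3}| = e^{4r^3} while |e^{4z^2}| ≤ e^{4r^2} = o(e^{4r^3}). So |f| ≥ e^{4r^3}(1 − o(1)) and ρ ≥ 3. Hence ρ = max(2, 3) = 3.
Therefore ρ = 3.

Order ρ = 3.


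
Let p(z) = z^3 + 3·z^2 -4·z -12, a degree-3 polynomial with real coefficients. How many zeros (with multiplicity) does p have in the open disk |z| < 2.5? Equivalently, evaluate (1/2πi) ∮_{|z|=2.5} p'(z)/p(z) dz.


The zeros of p are: -3, -2, 2.
Their magnitudes are: 3, 2, 2.
Zeros with |z| < R = 2.5: -2, 2.
Count = 2.
By the argument principle, (1/2πi) ∮_{|z|=R} p'(z)/p(z) dz equals exactly this count.

Number of zeros inside |z| < 2.5: 2.


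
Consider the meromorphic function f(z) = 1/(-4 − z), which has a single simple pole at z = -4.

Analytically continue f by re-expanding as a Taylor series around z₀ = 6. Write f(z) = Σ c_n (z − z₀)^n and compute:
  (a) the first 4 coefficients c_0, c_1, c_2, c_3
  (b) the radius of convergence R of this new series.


Let w = z − z₀, so z = z₀ + w.
Then -4 − z = -4 − (z₀ + w) = (-4 − z₀) − w = -10 − w.
f(z) = 1/(-10 − w) = (1/(-10)) · 1/(1 − w/(-10)) = Σ_{n≥0} w^n / (-10)^(n+1).
So c_n = 1/(-10)^(n+1):
  c_0 = 1/(-10)^1 = -1/10.
  c_1 = 1/(-10)^2 = 1/100.
  c_2 = 1/(-10)^3 = -1/1000.
  c_3 = 1/(-10)^4 = 1/10000.
The series is valid for |w/d| < 1, i.e. |z − z₀| < |d|.
Radius of convergence: R = |-4 − z₀| = |-10| = 10 (distance from z₀ to the singularity z = -4).

c_0 = -1/10, c_1 = 1/100, c_2 = -1/1000, c_3 = 1/10000; R = 10.


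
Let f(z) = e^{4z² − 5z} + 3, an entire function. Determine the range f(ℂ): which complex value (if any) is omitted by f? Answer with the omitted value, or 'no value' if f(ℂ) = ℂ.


Little Picard bounds the complement of f(ℂ) to at most one point.
The exponent g(z) = 4z² − 5z is a nonconstant polynomial, hence surjective onto ℂ. So e^{g(z)} takes every value in {e^w : w ∈ ℂ} = ℂ ∖ {0}. Adding 3 shifts the range to ℂ ∖ {3}. f omits exactly 3.

Omitted value: 3.


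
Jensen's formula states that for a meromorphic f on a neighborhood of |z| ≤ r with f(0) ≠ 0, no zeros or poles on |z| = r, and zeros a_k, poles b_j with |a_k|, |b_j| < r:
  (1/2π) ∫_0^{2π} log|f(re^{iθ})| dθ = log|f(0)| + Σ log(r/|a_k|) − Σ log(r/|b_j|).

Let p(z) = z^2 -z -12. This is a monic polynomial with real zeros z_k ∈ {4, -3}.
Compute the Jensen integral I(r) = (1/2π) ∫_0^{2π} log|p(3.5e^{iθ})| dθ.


Zeros: -3, 4; r = 3.5.
Inside |z| < r: -3. Outside (|z| ≥ r): 4.
p(0) = -12, so log|p(0)| = log(12) = 2.4849.
Apply Jensen: I(r) = log|p(0)| + Σ_k log(r/|z_k|), summed over zeros inside |z| < r.
  log(r/|z_k|) for z_k = -3: log(3.5/3) = 0.1542
  Outside zeros (4) contribute nothing to the Jensen sum.
Sum over inside zeros: 0.1542.
I(r) = log|p(0)| + (inside sum) = 2.4849 + 0.1542 = 2.6391.
Note: since some zeros are outside |z| ≤ r, the simplified n·log(r) form does NOT apply — only the inside zeros contribute.

I(r) ≈ 2.6391.


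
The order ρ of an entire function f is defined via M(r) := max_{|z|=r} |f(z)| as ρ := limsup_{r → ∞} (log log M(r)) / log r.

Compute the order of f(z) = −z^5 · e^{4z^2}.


M(r) = max_{|z|=r} |-1|·|z|^5·|e^{4z^2}| = 1·r^5 · e^{4r^2} (the factors attain their maxima compatibly on |z|=r). Then log M(r) = log 1 + 5·log r + 4r^2, dominated by the last term, so log log M(r) ~ 2·log r. The polynomial factor -1z^5 contributes only a log r term and does not affect the order. ρ = 2.
Therefore ρ = 2.

Order ρ = 2.


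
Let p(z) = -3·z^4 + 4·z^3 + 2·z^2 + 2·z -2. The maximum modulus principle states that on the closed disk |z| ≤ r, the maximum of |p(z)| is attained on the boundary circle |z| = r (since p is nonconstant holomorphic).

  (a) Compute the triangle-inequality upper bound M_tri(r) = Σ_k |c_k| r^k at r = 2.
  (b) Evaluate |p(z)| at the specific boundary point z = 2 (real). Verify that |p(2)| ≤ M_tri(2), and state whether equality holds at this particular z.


Coefficients: c_0 = -2, c_1 = 2, c_2 = 2, c_3 = 4, c_4 = -3. Radius r = 2.
Part (a). Triangle bound: M_tri(r) = Σ_k |c_k| r^k
  = |-2|·2^0 + |2|·2^1 + |2|·2^2 + |4|·2^3 + |-3|·2^4
  = 2 + 4 + 8 + 32 + 48 = 94.
This bounds M(r) := max_{|z|=r} |p(z)| from above; equality holds iff all terms c_k z^k can be made to align in phase at a single z on |z|=r.
Part (b). At z = 2 (real, on the circle |z| = r):
  p(2) = (-2)·2^0 + (2)·2^1 + (2)·2^2 + (4)·2^3 + (-3)·2^4 = -6.
  |p(2)| = 6.
Check: |p(2)| = 6 ≤ 94 = M_tri(2). ✓ Equality does not hold at z = 2 (the coefficients have mixed signs, so the terms do not all align in phase there).

M_tri(2) = 94; |p(2)| = 6; equality at z=2: no.


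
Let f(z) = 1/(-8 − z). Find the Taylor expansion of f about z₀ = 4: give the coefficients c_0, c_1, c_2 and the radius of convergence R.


Let w = z − z₀, so z = z₀ + w.
Then -8 − z = -8 − (z₀ + w) = (-8 − z₀) − w = -12 − w.
f(z) = 1/(-12 − w) = (1/(-12)) · 1/(1 − w/(-12)) = Σ_{n≥0} w^n / (-12)^(n+1).
So c_n = 1/(-12)^(n+1):
  c_0 = 1/(-12)^1 = -1/12.
  c_1 = 1/(-12)^2 = 1/144.
  c_2 = 1/(-12)^3 = -1/1728.
The series is valid for |w/d| < 1, i.e. |z − z₀| < |d|.
Radius of convergence: R = |-8 − z₀| = |-12| = 12 (distance from z₀ to the singularity z = -8).

c_0 = -1/12, c_1 = 1/144, c_2 = -1/1728; R = 12.


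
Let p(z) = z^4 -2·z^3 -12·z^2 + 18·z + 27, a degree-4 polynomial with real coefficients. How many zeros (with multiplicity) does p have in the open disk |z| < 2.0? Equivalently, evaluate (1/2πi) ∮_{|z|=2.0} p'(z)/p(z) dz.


The zeros of p are: 3, -1, -3, 3.
Their magnitudes are: 3, 1, 3, 3.
Zeros with |z| < R = 2.0: -1.
Count = 1.
By the argument principle, (1/2πi) ∮_{|z|=R} p'(z)/p(z) dz equals exactly this count.

Number of zeros inside |z| < 2.0: 1.


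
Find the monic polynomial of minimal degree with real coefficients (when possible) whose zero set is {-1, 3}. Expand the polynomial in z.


The polynomial is p(z) = ∏_{α ∈ S} (z − α), where S = {-1, 3}.
Expanding the product yields: p(z) = z^2 -2·z -3.
The resulting polynomial has degree 2 and real coefficients as required.

p(z) = z^2 -2·z -3.


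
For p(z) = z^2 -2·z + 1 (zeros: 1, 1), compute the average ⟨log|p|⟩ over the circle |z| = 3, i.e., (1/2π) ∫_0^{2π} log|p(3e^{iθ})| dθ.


Zeros: 1, 1; r = 3.
Inside |z| < r: 1, 1. Outside (|z| ≥ r): ∅.
p(0) = 1, so log|p(0)| = log(1) = 0.0000.
Apply Jensen: I(r) = log|p(0)| + Σ_k log(r/|z_k|), summed over zeros inside |z| < r.
  log(r/|z_k|) for z_k = 1: log(3/1) = 1.0986
  log(r/|z_k|) for z_k = 1: log(3/1) = 1.0986
Sum over inside zeros: 2.1972.
I(r) = log|p(0)| + (inside sum) = 0.0000 + 2.1972 = 2.1972.
Closed form (all zeros inside, monic): I(r) = n·log(r) = 2·log(3) = 2.1972. ✓

I(r) ≈ 2.1972.


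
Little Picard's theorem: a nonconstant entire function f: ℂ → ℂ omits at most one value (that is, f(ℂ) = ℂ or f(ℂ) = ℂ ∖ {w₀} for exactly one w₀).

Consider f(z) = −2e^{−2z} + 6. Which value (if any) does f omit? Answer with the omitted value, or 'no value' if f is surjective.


Little Picard bounds the complement of f(ℂ) to at most one point.
e^{−2z} is never zero on ℂ, so -2·e^{−2z} takes every value in ℂ ∖ {0}. Adding 6 shifts the range to ℂ ∖ {6}. Thus f omits exactly the value 6.

Omitted value: 6.


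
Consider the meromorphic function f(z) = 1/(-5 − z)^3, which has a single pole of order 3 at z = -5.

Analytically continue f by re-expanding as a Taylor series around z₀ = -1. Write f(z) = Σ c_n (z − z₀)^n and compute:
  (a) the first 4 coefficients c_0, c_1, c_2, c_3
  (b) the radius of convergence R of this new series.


Let w = z − z₀, so z = z₀ + w.
Then -5 − z = -5 − (z₀ + w) = (-5 − z₀) − w = -4 − w.
f(z) = 1/(-4 − w)^3 = (1/(-4)^3) · (1 − w/(-4))^{−3}.
By the binomial series (1−u)^{−3} = Σ_{n≥0} C(n+2, 2) u^n for |u|<1, with u = w/(-4):
  c_n = C(n+2, 2) / (-4)^(n+3).
  c_0 = 1/(-4)^3 = -1/64.
  c_1 = 3/(-4)^4 = 3/256.
  c_2 = 6/(-4)^5 = -3/512.
  c_3 = 10/(-4)^6 = 5/2048.
The series is valid for |w/d| < 1, i.e. |z − z₀| < |d|.
Radius of convergence: R = |-5 − z₀| = |-4| = 4 (distance from z₀ to the singularity z = -5).

c_0 = -1/64, c_1 = 3/256, c_2 = -3/512, c_3 = 5/2048; R = 4.


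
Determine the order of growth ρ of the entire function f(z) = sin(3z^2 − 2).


Write sin(w) = (e^{iw} ± e^{−iw})/(2 or 2i), so |sin(w)| ≤ e^{|w|}. With w = 3z^2 − 2, |w| ≤ 3r^2 + 2 on |z|=r, giving M(r) ≤ e^{3r^2 + 2} and ρ ≤ 2. For the lower bound, choose z on |z|=r with 3z^2 purely imaginary of modulus 3r^2; then |sin(3z^2 − 2)| grows like e^{3r^2}/2, so ρ ≥ 2. Hence ρ = 2.
Therefore ρ = 2.

Order ρ = 2.


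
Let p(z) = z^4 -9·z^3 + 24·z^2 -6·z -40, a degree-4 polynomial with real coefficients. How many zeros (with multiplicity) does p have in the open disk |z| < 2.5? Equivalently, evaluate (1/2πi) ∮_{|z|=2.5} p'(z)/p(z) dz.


The zeros of p are: 4, (3 + 1i), (3 - 1i), -1.
Their magnitudes are: 4, 3.162, 3.162, 1.
Zeros with |z| < R = 2.5: -1.
Count = 1.
By the argument principle, (1/2πi) ∮_{|z|=R} p'(z)/p(z) dz equals exactly this count.

Number of zeros inside |z| < 2.5: 1.


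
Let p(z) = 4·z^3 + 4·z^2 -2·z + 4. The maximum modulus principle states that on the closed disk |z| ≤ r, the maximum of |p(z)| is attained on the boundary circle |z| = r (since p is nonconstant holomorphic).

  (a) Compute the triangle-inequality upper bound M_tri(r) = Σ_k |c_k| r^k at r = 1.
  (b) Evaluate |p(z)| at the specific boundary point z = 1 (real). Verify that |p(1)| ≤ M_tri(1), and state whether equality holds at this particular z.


Coefficients: c_0 = 4, c_1 = -2, c_2 = 4, c_3 = 4. Radius r = 1.
Part (a). Triangle bound: M_tri(r) = Σ_k |c_k| r^k
  = |4|·1^0 + |-2|·1^1 + |4|·1^2 + |4|·1^3
  = 4 + 2 + 4 + 4 = 14.
This bounds M(r) := max_{|z|=r} |p(z)| from above; equality holds iff all terms c_k z^k can be made to align in phase at a single z on |z|=r.
Part (b). At z = 1 (real, on the circle |z| = r):
  p(1) = (4)·1^0 + (-2)·1^1 + (4)·1^2 + (4)·1^3 = 10.
  |p(1)| = 10.
Check: |p(1)| = 10 ≤ 14 = M_tri(1). ✓ Equality does not hold at z = 1 (the coefficients have mixed signs, so the terms do not all align in phase there).

M_tri(1) = 14; |p(1)| = 10; equality at z=1: no.
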